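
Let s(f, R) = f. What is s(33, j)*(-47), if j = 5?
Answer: -1551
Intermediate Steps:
s(33, j)*(-47) = 33*(-47) = -1551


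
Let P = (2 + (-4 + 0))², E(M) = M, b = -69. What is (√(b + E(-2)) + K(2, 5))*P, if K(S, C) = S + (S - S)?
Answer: 8 + 4*I*√71 ≈ 8.0 + 33.705*I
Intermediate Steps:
K(S, C) = S (K(S, C) = S + 0 = S)
P = 4 (P = (2 - 4)² = (-2)² = 4)
(√(b + E(-2)) + K(2, 5))*P = (√(-69 - 2) + 2)*4 = (√(-71) + 2)*4 = (I*√71 + 2)*4 = (2 + I*√71)*4 = 8 + 4*I*√71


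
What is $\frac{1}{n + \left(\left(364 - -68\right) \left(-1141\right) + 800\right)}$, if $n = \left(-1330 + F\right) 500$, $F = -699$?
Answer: $- \frac{1}{1506612} \approx -6.6374 \cdot 10^{-7}$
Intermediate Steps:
$n = -1014500$ ($n = \left(-1330 - 699\right) 500 = \left(-2029\right) 500 = -1014500$)
$\frac{1}{n + \left(\left(364 - -68\right) \left(-1141\right) + 800\right)} = \frac{1}{-1014500 + \left(\left(364 - -68\right) \left(-1141\right) + 800\right)} = \frac{1}{-1014500 + \left(\left(364 + 68\right) \left(-1141\right) + 800\right)} = \frac{1}{-1014500 + \left(432 \left(-1141\right) + 800\right)} = \frac{1}{-1014500 + \left(-492912 + 800\right)} = \frac{1}{-1014500 - 492112} = \frac{1}{-1506612} = - \frac{1}{1506612}$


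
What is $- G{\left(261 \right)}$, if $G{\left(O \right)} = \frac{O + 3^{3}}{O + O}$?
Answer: $- \frac{16}{29} \approx -0.55172$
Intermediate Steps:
$G{\left(O \right)} = \frac{27 + O}{2 O}$ ($G{\left(O \right)} = \frac{O + 27}{2 O} = \left(27 + O\right) \frac{1}{2 O} = \frac{27 + O}{2 O}$)
$- G{\left(261 \right)} = - \frac{27 + 261}{2 \cdot 261} = - \frac{288}{2 \cdot 261} = \left(-1\right) \frac{16}{29} = - \frac{16}{29}$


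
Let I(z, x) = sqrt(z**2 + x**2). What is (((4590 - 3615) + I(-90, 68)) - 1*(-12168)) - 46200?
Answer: -33057 + 2*sqrt(3181) ≈ -32944.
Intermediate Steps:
I(z, x) = sqrt(x**2 + z**2)
(((4590 - 3615) + I(-90, 68)) - 1*(-12168)) - 46200 = (((4590 - 3615) + sqrt(68**2 + (-90)**2)) - 1*(-12168)) - 46200 = ((975 + sqrt(4624 + 8100)) + 12168) - 46200 = ((975 + sqrt(12724)) + 12168) - 46200 = ((975 + 2*sqrt(3181)) + 12168) - 46200 = (13143 + 2*sqrt(3181)) - 46200 = -33057 + 2*sqrt(3181)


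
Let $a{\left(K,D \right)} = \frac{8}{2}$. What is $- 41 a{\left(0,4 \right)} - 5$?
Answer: $-169$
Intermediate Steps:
$a{\left(K,D \right)} = 4$ ($a{\left(K,D \right)} = 8 \cdot \frac{1}{2} = 4$)
$- 41 a{\left(0,4 \right)} - 5 = \left(-41\right) 4 - 5 = -164 - 5 = -169$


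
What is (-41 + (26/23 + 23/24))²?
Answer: 461347441/304704 ≈ 1514.1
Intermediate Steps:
(-41 + (26/23 + 23/24))² = (-41 + 1153/552)² = (-21479/552)² = 461347441/304704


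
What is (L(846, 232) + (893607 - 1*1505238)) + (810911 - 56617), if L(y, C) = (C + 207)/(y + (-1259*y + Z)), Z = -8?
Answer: 151832806549/1064276 ≈ 1.4266e+5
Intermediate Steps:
L(y, C) = (207 + C)/(-8 - 1258*y) (L(y, C) = (C + 207)/(y + (-1259*y - 8)) = (207 + C)/(y + (-8 - 1259*y)) = (207 + C)/(-8 - 1258*y))
(L(846, 232) + (893607 - 1*1505238)) + (810911 - 56617) = ((-207 - 1*232)/(2*(4 + 629*846)) + (893607 - 1*1505238)) + (810911 - 56617) = ((-207 - 232)/(2*(4 + 532134)) + (893607 - 1505238)) + 754294 = ((1/2)*(-439)/532138 - 611631) + 754294 = ((1/2)*(1/532138)*(-439) - 611631) + 754294 = (-439/1064276 - 611631) + 754294 = -650944194595/1064276 + 754294 = 151832806549/1064276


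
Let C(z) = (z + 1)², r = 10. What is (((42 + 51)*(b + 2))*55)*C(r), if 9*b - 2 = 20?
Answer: 8252200/3 ≈ 2.7507e+6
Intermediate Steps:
b = 22/9 (b = 2/9 + (⅑)*20 = 2/9 + 20/9 = 22/9 ≈ 2.4444)
C(z) = (1 + z)²
(((42 + 51)*(b + 2))*55)*C(r) = (((42 + 51)*(22/9 + 2))*55)*(1 + 10)² = ((93*(40/9))*55)*11² = ((1240/3)*55)*121 = (68200/3)*121 = 8252200/3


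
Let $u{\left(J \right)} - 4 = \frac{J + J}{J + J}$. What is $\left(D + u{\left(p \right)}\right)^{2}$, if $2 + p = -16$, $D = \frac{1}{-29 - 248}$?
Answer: $\frac{1915456}{76729} \approx 24.964$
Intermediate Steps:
$D = - \frac{1}{277}$ ($D = \frac{1}{-277} = - \frac{1}{277} \approx -0.0036101$)
$p = -18$ ($p = -2 - 16 = -18$)
$u{\left(J \right)} = 5$ ($u{\left(J \right)} = 4 + \frac{J + J}{J + J} = 4 + \frac{2 J}{2 J} = 4 + 2 J \frac{1}{2 J} = 4 + 1 = 5$)
$\left(D + u{\left(p \right)}\right)^{2} = \left(- \frac{1}{277} + 5\right)^{2} = \left(\frac{1384}{277}\right)^{2} = \frac{1915456}{76729}$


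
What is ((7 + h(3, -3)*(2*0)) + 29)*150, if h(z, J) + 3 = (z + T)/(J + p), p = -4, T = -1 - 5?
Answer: 5400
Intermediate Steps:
T = -6
h(z, J) = -3 + (-6 + z)/(-4 + J) (h(z, J) = -3 + (z - 6)/(J - 4) = -3 + (-6 + z)/(-4 + J))
((7 + h(3, -3)*(2*0)) + 29)*150 = ((7 + ((6 + 3 - 3*(-3))/(-4 - 3))*(2*0)) + 29)*150 = ((7 + ((6 + 3 + 9)/(-7))*0) + 29)*150 = ((7 - ⅐*18*0) + 29)*150 = ((7 - 18/7*0) + 29)*150 = ((7 + 0) + 29)*150 = (7 + 29)*150 = 36*150 = 5400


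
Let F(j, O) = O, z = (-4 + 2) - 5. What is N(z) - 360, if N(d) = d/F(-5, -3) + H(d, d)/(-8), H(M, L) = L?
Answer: -8563/24 ≈ -356.79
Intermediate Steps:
z = -7 (z = -2 - 5 = -7)
N(d) = -11*d/24 (N(d) = d/(-3) + d/(-8) = d*(-1/3) + d*(-1/8) = -d/3 - d/8 = -11*d/24)
N(z) - 360 = -11/24*(-7) - 360 = 77/24 - 360 = -8563/24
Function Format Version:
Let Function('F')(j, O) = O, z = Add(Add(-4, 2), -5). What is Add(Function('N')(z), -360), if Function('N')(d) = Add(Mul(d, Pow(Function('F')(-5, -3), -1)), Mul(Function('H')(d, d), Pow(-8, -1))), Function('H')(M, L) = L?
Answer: Rational(-8563, 24) ≈ -356.79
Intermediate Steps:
z = -7 (z = Add(-2, -5) = -7)
Function('N')(d) = Mul(Rational(-11, 24), d) (Function('N')(d) = Add(Mul(d, Pow(-3, -1)), Mul(d, Pow(-8, -1))) = Add(Mul(d, Rational(-1, 3)), Mul(d, Rational(-1, 8))) = Add(Mul(Rational(-1, 3), d), Mul(Rational(-1, 8), d)) = Mul(Rational(-11, 24), d))
Add(Function('N')(z), -360) = Add(Mul(Rational(-11, 24), -7), -360) = Add(Rational(77, 24), -360) = Rational(-8563, 24)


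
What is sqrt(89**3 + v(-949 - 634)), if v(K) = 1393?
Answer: sqrt(706362) ≈ 840.45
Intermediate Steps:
sqrt(89**3 + v(-949 - 634)) = sqrt(89**3 + 1393) = sqrt(704969 + 1393) = sqrt(706362)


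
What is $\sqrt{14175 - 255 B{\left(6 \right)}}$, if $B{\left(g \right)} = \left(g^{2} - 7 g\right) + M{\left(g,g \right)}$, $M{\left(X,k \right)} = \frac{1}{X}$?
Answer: $\frac{5 \sqrt{2506}}{2} \approx 125.15$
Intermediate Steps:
$B{\left(g \right)} = \frac{1}{g} + g^{2} - 7 g$ ($B{\left(g \right)} = \left(g^{2} - 7 g\right) + \frac{1}{g} = \frac{1}{g} + g^{2} - 7 g$)
$\sqrt{14175 - 255 B{\left(6 \right)}} = \sqrt{14175 - 255 \frac{1 + 6^{2} \left(-7 + 6\right)}{6}} = \sqrt{14175 - 255 \frac{1 + 36 \left(-1\right)}{6}} = \sqrt{14175 - 255 \frac{1 - 36}{6}} = \sqrt{14175 - 255 \cdot \frac{1}{6} \left(-35\right)} = \sqrt{14175 - - \frac{2975}{2}} = \sqrt{14175 + \frac{2975}{2}} = \sqrt{\frac{31325}{2}} = \frac{5 \sqrt{2506}}{2}$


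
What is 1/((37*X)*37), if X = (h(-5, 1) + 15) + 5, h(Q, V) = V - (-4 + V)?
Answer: 1/32856 ≈ 3.0436e-5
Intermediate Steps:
h(Q, V) = 4 (h(Q, V) = V + (4 - V) = 4)
X = 24 (X = (4 + 15) + 5 = 19 + 5 = 24)
1/((37*X)*37) = 1/((37*24)*37) = 1/(888*37) = 1/32856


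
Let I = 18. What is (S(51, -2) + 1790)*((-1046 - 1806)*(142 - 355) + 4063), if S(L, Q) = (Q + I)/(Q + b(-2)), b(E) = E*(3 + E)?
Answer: 1092208654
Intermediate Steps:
S(L, Q) = (18 + Q)/(-2 + Q) (S(L, Q) = (Q + 18)/(Q - 2*(3 - 2)) = (18 + Q)/(Q - 2*1) = (18 + Q)/(Q - 2) = (18 + Q)/(-2 + Q))
(S(51, -2) + 1790)*((-1046 - 1806)*(142 - 355) + 4063) = ((18 - 2)/(-2 - 2) + 1790)*((-1046 - 1806)*(142 - 355) + 4063) = (16/(-4) + 1790)*(-2852*(-213) + 4063) = (-1/4*16 + 1790)*(607476 + 4063) = (-4 + 1790)*611539 = 1786*611539 = 1092208654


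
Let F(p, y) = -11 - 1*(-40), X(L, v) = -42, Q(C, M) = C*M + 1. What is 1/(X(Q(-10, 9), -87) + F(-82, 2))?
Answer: -1/13 ≈ -0.076923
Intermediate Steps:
Q(C, M) = 1 + C*M
F(p, y) = 29 (F(p, y) = -11 + 40 = 29)
1/(X(Q(-10, 9), -87) + F(-82, 2)) = 1/(-42 + 29) = 1/(-13) = -1/13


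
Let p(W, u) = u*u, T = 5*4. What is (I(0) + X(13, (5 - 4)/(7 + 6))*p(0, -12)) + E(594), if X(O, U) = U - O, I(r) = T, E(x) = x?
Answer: -16210/13 ≈ -1246.9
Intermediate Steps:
T = 20
I(r) = 20
p(W, u) = u**2
(I(0) + X(13, (5 - 4)/(7 + 6))*p(0, -12)) + E(594) = (20 + ((5 - 4)/(7 + 6) - 1*13)*(-12)**2) + 594 = (20 + (1/13 - 13)*144) + 594 = (20 - 168/13*144) + 594 = (20 - 24192/13) + 594 = -23932/13 + 594 = -16210/13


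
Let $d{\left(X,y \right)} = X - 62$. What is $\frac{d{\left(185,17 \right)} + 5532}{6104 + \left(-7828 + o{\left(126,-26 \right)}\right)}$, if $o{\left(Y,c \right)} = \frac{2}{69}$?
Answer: $- \frac{390195}{118954} \approx -3.2802$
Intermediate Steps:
$d{\left(X,y \right)} = -62 + X$
$o{\left(Y,c \right)} = \frac{2}{69}$ ($o{\left(Y,c \right)} = 2 \cdot \frac{1}{69} = \frac{2}{69}$)
$\frac{d{\left(185,17 \right)} + 5532}{6104 + \left(-7828 + o{\left(126,-26 \right)}\right)} = \frac{\left(-62 + 185\right) + 5532}{6104 + \left(-7828 + \frac{2}{69}\right)} = \frac{123 + 5532}{6104 - \frac{540130}{69}} = \frac{5655}{- \frac{118954}{69}} = 5655 \left(- \frac{69}{118954}\right) = - \frac{390195}{118954}$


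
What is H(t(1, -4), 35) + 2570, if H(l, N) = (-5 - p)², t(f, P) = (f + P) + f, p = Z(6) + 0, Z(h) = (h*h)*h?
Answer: 51411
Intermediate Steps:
Z(h) = h³ (Z(h) = h²*h = h³)
p = 216 (p = 6³ + 0 = 216 + 0 = 216)
t(f, P) = P + 2*f (t(f, P) = (P + f) + f = P + 2*f)
H(l, N) = 48841 (H(l, N) = (-5 - 1*216)² = (-5 - 216)² = (-221)² = 48841)
H(t(1, -4), 35) + 2570 = 48841 + 2570 = 51411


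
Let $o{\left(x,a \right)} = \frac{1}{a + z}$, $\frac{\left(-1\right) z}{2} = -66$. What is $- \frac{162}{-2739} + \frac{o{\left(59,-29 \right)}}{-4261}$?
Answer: $\frac{23698769}{400700179} \approx 0.059143$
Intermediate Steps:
$z = 132$ ($z = \left(-2\right) \left(-66\right) = 132$)
$o{\left(x,a \right)} = \frac{1}{132 + a}$ ($o{\left(x,a \right)} = \frac{1}{a + 132} = \frac{1}{132 + a}$)
$- \frac{162}{-2739} + \frac{o{\left(59,-29 \right)}}{-4261} = - \frac{162}{-2739} + \frac{1}{\left(132 - 29\right) \left(-4261\right)} = \left(-162\right) \left(- \frac{1}{2739}\right) + \frac{1}{103} \left(- \frac{1}{4261}\right) = \frac{54}{913} + \frac{1}{103} \left(- \frac{1}{4261}\right) = \frac{54}{913} - \frac{1}{438883} = \frac{23698769}{400700179}$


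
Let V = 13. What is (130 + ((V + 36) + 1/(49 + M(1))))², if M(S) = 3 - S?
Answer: 83356900/2601 ≈ 32048.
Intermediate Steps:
(130 + ((V + 36) + 1/(49 + M(1))))² = (130 + ((13 + 36) + 1/(49 + (3 - 1*1))))² = (130 + (49 + 1/(49 + (3 - 1))))² = (130 + (49 + 1/(49 + 2)))² = (130 + (49 + 1/51))² = (130 + 2500/51)² = (9130/51)² = 83356900/2601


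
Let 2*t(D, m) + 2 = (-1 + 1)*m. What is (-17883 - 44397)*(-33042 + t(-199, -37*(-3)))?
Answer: 2057918040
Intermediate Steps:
t(D, m) = -1 (t(D, m) = -1 + ((-1 + 1)*m)/2 = -1 + (0*m)/2 = -1 + (1/2)*0 = -1 + 0 = -1)
(-17883 - 44397)*(-33042 + t(-199, -37*(-3))) = (-17883 - 44397)*(-33042 - 1) = -62280*(-33043) = 2057918040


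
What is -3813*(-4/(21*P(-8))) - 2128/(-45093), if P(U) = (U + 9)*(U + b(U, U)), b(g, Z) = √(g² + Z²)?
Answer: 57342995/631302 + 1271*√2/14 ≈ 219.22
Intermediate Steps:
b(g, Z) = √(Z² + g²)
P(U) = (9 + U)*(U + √2*√(U²)) (P(U) = (U + 9)*(U + √(U² + U²)) = (9 + U)*(U + √(2*U²)) = (9 + U)*(U + √2*√(U²)))
-3813*(-4/(21*P(-8))) - 2128/(-45093) = -3813*(-4/(21*((-8)² + 9*(-8) + 9*√2*√((-8)²) - 8*√2*√((-8)²)))) - 2128/(-45093) = -3813*(-4/(21*(64 - 72 + 9*√2*√64 - 8*√2*√64))) - 2128*(-1/45093) = -3813*(-4/(21*(64 - 72 + 9*√2*8 - 8*√2*8))) + 2128/45093 = -3813*(-4/(21*(64 - 72 + 72*√2 - 64*√2))) + 2128/45093 = -3813*(-4/(21*(-8 + 8*√2))) + 2128/45093 = -3813/(42 - 42*√2) + 2128/45093 = 2128/45093 - 3813/(42 - 42*√2)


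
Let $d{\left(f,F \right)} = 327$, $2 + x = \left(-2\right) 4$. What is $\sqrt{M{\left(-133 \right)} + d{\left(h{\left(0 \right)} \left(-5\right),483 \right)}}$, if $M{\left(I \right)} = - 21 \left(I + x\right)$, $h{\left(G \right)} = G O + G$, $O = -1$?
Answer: $3 \sqrt{370} \approx 57.706$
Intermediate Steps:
$h{\left(G \right)} = 0$ ($h{\left(G \right)} = G \left(-1\right) + G = - G + G = 0$)
$x = -10$ ($x = -2 - 8 = -10$)
$M{\left(I \right)} = 210 - 21 I$ ($M{\left(I \right)} = - 21 \left(I - 10\right) = - 21 \left(-10 + I\right) = 210 - 21 I$)
$\sqrt{M{\left(-133 \right)} + d{\left(h{\left(0 \right)} \left(-5\right),483 \right)}} = \sqrt{\left(210 - -2793\right) + 327} = \sqrt{\left(210 + 2793\right) + 327} = \sqrt{3003 + 327} = \sqrt{3330} = 3 \sqrt{370}$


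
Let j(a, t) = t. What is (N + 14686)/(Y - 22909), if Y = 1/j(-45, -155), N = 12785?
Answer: -1419335/1183632 ≈ -1.1991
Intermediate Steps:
Y = -1/155 (Y = 1/(-155) = -1/155 ≈ -0.0064516)
(N + 14686)/(Y - 22909) = (12785 + 14686)/(-1/155 - 22909) = 27471/(-3550896/155) = 27471*(-155/3550896) = -1419335/1183632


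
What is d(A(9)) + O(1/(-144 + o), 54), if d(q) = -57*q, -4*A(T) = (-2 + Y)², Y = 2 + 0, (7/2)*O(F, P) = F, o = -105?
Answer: -2/1743 ≈ -0.0011474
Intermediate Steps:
O(F, P) = 2*F/7
Y = 2
A(T) = 0 (A(T) = -(-2 + 2)²/4 = -¼*0² = -¼*0 = 0)
d(A(9)) + O(1/(-144 + o), 54) = -57*0 + 2/(7*(-144 - 105)) = 0 + (2/7)/(-249) = 0 + (2/7)*(-1/249) = 0 - 2/1743 = -2/1743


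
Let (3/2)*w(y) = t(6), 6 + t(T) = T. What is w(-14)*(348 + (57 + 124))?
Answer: 0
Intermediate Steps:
t(T) = -6 + T
w(y) = 0 (w(y) = 2*(-6 + 6)/3 = (2/3)*0 = 0)
w(-14)*(348 + (57 + 124)) = 0*(348 + (57 + 124)) = 0*(348 + 181) = 0*529 = 0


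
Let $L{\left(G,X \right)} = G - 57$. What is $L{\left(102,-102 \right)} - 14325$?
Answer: $-14280$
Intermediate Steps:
$L{\left(G,X \right)} = -57 + G$
$L{\left(102,-102 \right)} - 14325 = \left(-57 + 102\right) - 14325 = 45 - 14325 = -14280$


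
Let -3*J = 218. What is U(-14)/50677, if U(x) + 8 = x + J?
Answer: -284/152031 ≈ -0.0018680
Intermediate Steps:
J = -218/3 (J = -1/3*218 = -218/3 ≈ -72.667)
U(x) = -242/3 + x (U(x) = -8 + (x - 218/3) = -8 + (-218/3 + x) = -242/3 + x)
U(-14)/50677 = (-242/3 - 14)/50677 = -284/3*1/50677 = -284/152031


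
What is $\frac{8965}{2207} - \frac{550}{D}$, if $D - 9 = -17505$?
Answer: $\frac{79032745}{19306836} \approx 4.0935$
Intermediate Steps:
$D = -17496$ ($D = 9 - 17505 = -17496$)
$\frac{8965}{2207} - \frac{550}{D} = \frac{8965}{2207} - \frac{550}{-17496} = 8965 \cdot \frac{1}{2207} - - \frac{275}{8748} = \frac{8965}{2207} + \frac{275}{8748} = \frac{79032745}{19306836}$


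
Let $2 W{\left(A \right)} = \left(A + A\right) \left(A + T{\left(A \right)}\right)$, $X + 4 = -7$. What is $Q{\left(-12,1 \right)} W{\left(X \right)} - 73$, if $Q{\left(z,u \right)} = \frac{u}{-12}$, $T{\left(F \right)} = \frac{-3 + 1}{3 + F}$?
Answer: $- \frac{3977}{48} \approx -82.854$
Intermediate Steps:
$X = -11$ ($X = -4 - 7 = -11$)
$T{\left(F \right)} = - \frac{2}{3 + F}$
$Q{\left(z,u \right)} = - \frac{u}{12}$ ($Q{\left(z,u \right)} = u \left(- \frac{1}{12}\right) = - \frac{u}{12}$)
$W{\left(A \right)} = A \left(A - \frac{2}{3 + A}\right)$ ($W{\left(A \right)} = \frac{\left(A + A\right) \left(A - \frac{2}{3 + A}\right)}{2} = \frac{2 A \left(A - \frac{2}{3 + A}\right)}{2} = A \left(A - \frac{2}{3 + A}\right)$)
$Q{\left(-12,1 \right)} W{\left(X \right)} - 73 = \left(- \frac{1}{12}\right) 1 \left(- \frac{11 \left(-2 - 11 \left(3 - 11\right)\right)}{3 - 11}\right) - 73 = - \frac{\left(-11\right) \frac{1}{-8} \left(-2 - -88\right)}{12} - 73 = - \frac{\left(-11\right) \left(- \frac{1}{8}\right) \left(-2 + 88\right)}{12} - 73 = - \frac{\left(-11\right) \left(- \frac{1}{8}\right) 86}{12} - 73 = \left(- \frac{1}{12}\right) \frac{473}{4} - 73 = - \frac{473}{48} - 73 = - \frac{3977}{48}$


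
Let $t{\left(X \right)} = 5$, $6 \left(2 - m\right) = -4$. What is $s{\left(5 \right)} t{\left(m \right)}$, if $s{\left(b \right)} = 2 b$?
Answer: $50$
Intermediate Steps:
$m = \frac{8}{3}$ ($m = 2 - - \frac{2}{3} = 2 + \frac{2}{3} = \frac{8}{3} \approx 2.6667$)
$s{\left(5 \right)} t{\left(m \right)} = 2 \cdot 5 \cdot 5 = 10 \cdot 5 = 50$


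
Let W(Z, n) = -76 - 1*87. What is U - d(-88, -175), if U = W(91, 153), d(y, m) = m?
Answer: 12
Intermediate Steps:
W(Z, n) = -163 (W(Z, n) = -76 - 87 = -163)
U = -163
U - d(-88, -175) = -163 - 1*(-175) = -163 + 175 = 12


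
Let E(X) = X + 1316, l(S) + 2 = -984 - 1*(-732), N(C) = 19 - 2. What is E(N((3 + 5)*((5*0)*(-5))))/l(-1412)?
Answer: -1333/254 ≈ -5.2480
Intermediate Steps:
N(C) = 17
l(S) = -254 (l(S) = -2 + (-984 - 1*(-732)) = -2 + (-984 + 732) = -2 - 252 = -254)
E(X) = 1316 + X
E(N((3 + 5)*((5*0)*(-5))))/l(-1412) = (1316 + 17)/(-254) = 1333*(-1/254) = -1333/254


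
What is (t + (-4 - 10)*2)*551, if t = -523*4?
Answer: -1168120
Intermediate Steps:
t = -2092
(t + (-4 - 10)*2)*551 = (-2092 + (-4 - 10)*2)*551 = (-2092 - 14*2)*551 = (-2092 - 28)*551 = -2120*551 = -1168120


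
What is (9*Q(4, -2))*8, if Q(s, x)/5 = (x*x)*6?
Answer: 8640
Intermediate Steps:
Q(s, x) = 30*x**2 (Q(s, x) = 5*((x*x)*6) = 5*(x**2*6) = 5*(6*x**2) = 30*x**2)
(9*Q(4, -2))*8 = (9*(30*(-2)**2))*8 = (9*(30*4))*8 = (9*120)*8 = 1080*8 = 8640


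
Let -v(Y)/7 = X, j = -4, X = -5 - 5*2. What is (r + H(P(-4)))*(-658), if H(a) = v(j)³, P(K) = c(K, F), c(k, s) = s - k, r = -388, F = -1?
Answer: -761461946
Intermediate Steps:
X = -15 (X = -5 - 10 = -15)
v(Y) = 105 (v(Y) = -7*(-15) = 105)
P(K) = -1 - K
H(a) = 1157625 (H(a) = 105³ = 1157625)
(r + H(P(-4)))*(-658) = (-388 + 1157625)*(-658) = 1157237*(-658) = -761461946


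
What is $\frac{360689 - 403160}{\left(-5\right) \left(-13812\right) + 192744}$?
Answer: $- \frac{14157}{87268} \approx -0.16222$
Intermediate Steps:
$\frac{360689 - 403160}{\left(-5\right) \left(-13812\right) + 192744} = - \frac{42471}{69060 + 192744} = - \frac{42471}{261804} = \left(-42471\right) \frac{1}{261804} = - \frac{14157}{87268}$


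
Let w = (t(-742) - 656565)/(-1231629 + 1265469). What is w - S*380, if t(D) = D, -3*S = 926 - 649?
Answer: 1186675493/33840 ≈ 35067.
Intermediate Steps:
S = -277/3 (S = -(926 - 649)/3 = -⅓*277 = -277/3 ≈ -92.333)
w = -657307/33840 (w = (-742 - 656565)/(-1231629 + 1265469) = -657307/33840 ≈ -19.424)
w - S*380 = -657307/33840 - (-277)*380/3 = -657307/33840 - 1*(-105260/3) = -657307/33840 + 105260/3 = 1186675493/33840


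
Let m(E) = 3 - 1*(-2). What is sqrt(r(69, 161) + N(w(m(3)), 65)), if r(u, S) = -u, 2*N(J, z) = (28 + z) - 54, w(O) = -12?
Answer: 3*I*sqrt(22)/2 ≈ 7.0356*I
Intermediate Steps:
m(E) = 5 (m(E) = 3 + 2 = 5)
N(J, z) = -13 + z/2 (N(J, z) = ((28 + z) - 54)/2 = (-26 + z)/2 = -13 + z/2)
sqrt(r(69, 161) + N(w(m(3)), 65)) = sqrt(-1*69 + (-13 + (1/2)*65)) = sqrt(-69 + (-13 + 65/2)) = sqrt(-69 + 39/2) = sqrt(-99/2) = 3*I*sqrt(22)/2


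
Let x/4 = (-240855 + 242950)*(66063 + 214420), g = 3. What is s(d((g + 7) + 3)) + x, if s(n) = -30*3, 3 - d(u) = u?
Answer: 2350447450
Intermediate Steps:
d(u) = 3 - u
s(n) = -90
x = 2350447540 (x = 4*((-240855 + 242950)*(66063 + 214420)) = 4*(2095*280483) = 4*587611885 = 2350447540)
s(d((g + 7) + 3)) + x = -90 + 2350447540 = 2350447450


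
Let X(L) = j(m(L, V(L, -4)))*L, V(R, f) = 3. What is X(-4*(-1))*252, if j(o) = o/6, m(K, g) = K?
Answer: 672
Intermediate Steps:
j(o) = o/6 (j(o) = o*(1/6) = o/6)
X(L) = L**2/6 (X(L) = (L/6)*L = L**2/6)
X(-4*(-1))*252 = ((-4*(-1))**2/6)*252 = ((1/6)*4**2)*252 = ((1/6)*16)*252 = (8/3)*252 = 672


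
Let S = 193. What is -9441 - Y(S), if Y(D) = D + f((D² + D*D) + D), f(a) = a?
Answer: -84325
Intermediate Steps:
Y(D) = 2*D + 2*D² (Y(D) = D + ((D² + D*D) + D) = D + ((D² + D²) + D) = D + (2*D² + D) = D + (D + 2*D²) = 2*D + 2*D²)
-9441 - Y(S) = -9441 - 2*193*(1 + 193) = -9441 - 2*193*194 = -9441 - 1*74884 = -9441 - 74884 = -84325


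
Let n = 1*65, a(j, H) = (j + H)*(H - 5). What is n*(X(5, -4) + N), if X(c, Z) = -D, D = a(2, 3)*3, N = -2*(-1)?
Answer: 2080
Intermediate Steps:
N = 2
a(j, H) = (-5 + H)*(H + j) (a(j, H) = (H + j)*(-5 + H) = (-5 + H)*(H + j))
D = -30 (D = (3² - 5*3 - 5*2 + 3*2)*3 = (9 - 15 - 10 + 6)*3 = -10*3 = -30)
X(c, Z) = 30 (X(c, Z) = -1*(-30) = 30)
n = 65
n*(X(5, -4) + N) = 65*(30 + 2) = 65*32 = 2080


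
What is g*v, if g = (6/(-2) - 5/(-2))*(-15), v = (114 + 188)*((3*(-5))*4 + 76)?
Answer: 36240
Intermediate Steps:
v = 4832 (v = 302*(-15*4 + 76) = 302*(-60 + 76) = 302*16 = 4832)
g = 15/2 (g = (6*(-1/2) - 5*(-1/2))*(-15) = (-3 + 5/2)*(-15) = -1/2*(-15) = 15/2 ≈ 7.5000)
g*v = (15/2)*4832 = 36240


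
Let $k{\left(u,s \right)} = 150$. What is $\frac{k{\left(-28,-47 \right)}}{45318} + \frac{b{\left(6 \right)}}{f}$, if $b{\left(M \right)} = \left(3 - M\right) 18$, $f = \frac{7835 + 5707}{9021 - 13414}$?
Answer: $\frac{298679386}{17047121} \approx 17.521$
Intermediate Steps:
$f = - \frac{13542}{4393}$ ($f = \frac{13542}{-4393} = 13542 \left(- \frac{1}{4393}\right) = - \frac{13542}{4393} \approx -3.0826$)
$b{\left(M \right)} = 54 - 18 M$
$\frac{k{\left(-28,-47 \right)}}{45318} + \frac{b{\left(6 \right)}}{f} = \frac{150}{45318} + \frac{54 - 108}{- \frac{13542}{4393}} = 150 \cdot \frac{1}{45318} + \left(54 - 108\right) \left(- \frac{4393}{13542}\right) = \frac{25}{7553} - - \frac{39537}{2257} = \frac{25}{7553} + \frac{39537}{2257} = \frac{298679386}{17047121}$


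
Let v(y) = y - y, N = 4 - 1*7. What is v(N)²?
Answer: 0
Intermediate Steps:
N = -3 (N = 4 - 7 = -3)
v(y) = 0
v(N)² = 0² = 0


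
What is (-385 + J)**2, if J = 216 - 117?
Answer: 81796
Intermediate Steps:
J = 99
(-385 + J)**2 = (-385 + 99)**2 = (-286)**2 = 81796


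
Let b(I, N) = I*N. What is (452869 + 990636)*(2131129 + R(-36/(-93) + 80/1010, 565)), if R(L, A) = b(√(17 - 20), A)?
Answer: 3076295367145 + 815580325*I*√3 ≈ 3.0763e+12 + 1.4126e+9*I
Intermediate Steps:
R(L, A) = I*A*√3 (R(L, A) = √(17 - 20)*A = √(-3)*A = (I*√3)*A = I*A*√3)
(452869 + 990636)*(2131129 + R(-36/(-93) + 80/1010, 565)) = (452869 + 990636)*(2131129 + I*565*√3) = 1443505*(2131129 + 565*I*√3) = 3076295367145 + 815580325*I*√3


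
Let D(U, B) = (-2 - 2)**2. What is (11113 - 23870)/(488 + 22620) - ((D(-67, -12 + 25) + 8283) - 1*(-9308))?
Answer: -406875313/23108 ≈ -17608.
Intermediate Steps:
D(U, B) = 16 (D(U, B) = (-4)**2 = 16)
(11113 - 23870)/(488 + 22620) - ((D(-67, -12 + 25) + 8283) - 1*(-9308)) = (11113 - 23870)/(488 + 22620) - ((16 + 8283) - 1*(-9308)) = -12757/23108 - (8299 + 9308) = -12757*1/23108 - 1*17607 = -12757/23108 - 17607 = -406875313/23108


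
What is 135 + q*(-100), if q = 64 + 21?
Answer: -8365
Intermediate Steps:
q = 85
135 + q*(-100) = 135 + 85*(-100) = 135 - 8500 = -8365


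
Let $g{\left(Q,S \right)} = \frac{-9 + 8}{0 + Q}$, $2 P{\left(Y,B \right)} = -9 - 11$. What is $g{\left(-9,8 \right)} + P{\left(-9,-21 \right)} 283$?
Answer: $- \frac{25469}{9} \approx -2829.9$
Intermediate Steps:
$P{\left(Y,B \right)} = -10$ ($P{\left(Y,B \right)} = \frac{-9 - 11}{2} = \frac{1}{2} \left(-20\right) = -10$)
$g{\left(Q,S \right)} = - \frac{1}{Q}$
$g{\left(-9,8 \right)} + P{\left(-9,-21 \right)} 283 = - \frac{1}{-9} - 2830 = \left(-1\right) \left(- \frac{1}{9}\right) - 2830 = \frac{1}{9} - 2830 = - \frac{25469}{9}$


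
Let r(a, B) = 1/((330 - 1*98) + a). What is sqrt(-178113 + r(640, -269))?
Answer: I*sqrt(33858568630)/436 ≈ 422.03*I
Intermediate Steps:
r(a, B) = 1/(232 + a) (r(a, B) = 1/((330 - 98) + a) = 1/(232 + a))
sqrt(-178113 + r(640, -269)) = sqrt(-178113 + 1/(232 + 640)) = sqrt(-178113 + 1/872) = sqrt(-155314535/872) = I*sqrt(33858568630)/436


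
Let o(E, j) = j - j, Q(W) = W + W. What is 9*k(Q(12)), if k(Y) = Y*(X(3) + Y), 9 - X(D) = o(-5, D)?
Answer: 7128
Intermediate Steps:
Q(W) = 2*W
o(E, j) = 0
X(D) = 9 (X(D) = 9 - 1*0 = 9 + 0 = 9)
k(Y) = Y*(9 + Y)
9*k(Q(12)) = 9*((2*12)*(9 + 2*12)) = 9*(24*(9 + 24)) = 9*(24*33) = 9*792 = 7128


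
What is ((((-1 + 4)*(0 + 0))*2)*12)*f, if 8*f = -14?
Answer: 0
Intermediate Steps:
f = -7/4 (f = (⅛)*(-14) = -7/4 ≈ -1.7500)
((((-1 + 4)*(0 + 0))*2)*12)*f = ((((-1 + 4)*(0 + 0))*2)*12)*(-7/4) = (((3*0)*2)*12)*(-7/4) = ((0*2)*12)*(-7/4) = (0*12)*(-7/4) = 0*(-7/4) = 0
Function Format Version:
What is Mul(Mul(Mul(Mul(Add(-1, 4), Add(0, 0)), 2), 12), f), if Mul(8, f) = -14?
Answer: 0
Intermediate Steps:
f = Rational(-7, 4) (f = Mul(Rational(1, 8), -14) = Rational(-7, 4) ≈ -1.7500)
Mul(Mul(Mul(Mul(Add(-1, 4), Add(0, 0)), 2), 12), f) = Mul(Mul(Mul(Mul(Add(-1, 4), Add(0, 0)), 2), 12), Rational(-7, 4)) = Mul(Mul(Mul(Mul(3, 0), 2), 12), Rational(-7, 4)) = Mul(Mul(Mul(0, 2), 12), Rational(-7, 4)) = Mul(Mul(0, 12), Rational(-7, 4)) = Mul(0, Rational(-7, 4)) = 0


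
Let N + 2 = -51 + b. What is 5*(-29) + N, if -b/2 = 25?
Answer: -248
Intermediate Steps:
b = -50 (b = -2*25 = -50)
N = -103 (N = -2 + (-51 - 50) = -2 - 101 = -103)
5*(-29) + N = 5*(-29) - 103 = -145 - 103 = -248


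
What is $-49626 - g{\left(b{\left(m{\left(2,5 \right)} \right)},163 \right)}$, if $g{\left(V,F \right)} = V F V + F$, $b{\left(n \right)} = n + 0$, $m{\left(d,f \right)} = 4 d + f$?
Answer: $-77336$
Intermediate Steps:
$m{\left(d,f \right)} = f + 4 d$
$b{\left(n \right)} = n$
$g{\left(V,F \right)} = F + F V^{2}$ ($g{\left(V,F \right)} = F V V + F = F V^{2} + F = F + F V^{2}$)
$-49626 - g{\left(b{\left(m{\left(2,5 \right)} \right)},163 \right)} = -49626 - 163 \left(1 + \left(5 + 4 \cdot 2\right)^{2}\right) = -49626 - 163 \left(1 + \left(5 + 8\right)^{2}\right) = -49626 - 163 \left(1 + 13^{2}\right) = -49626 - 163 \left(1 + 169\right) = -49626 - 163 \cdot 170 = -49626 - 27710 = -77336$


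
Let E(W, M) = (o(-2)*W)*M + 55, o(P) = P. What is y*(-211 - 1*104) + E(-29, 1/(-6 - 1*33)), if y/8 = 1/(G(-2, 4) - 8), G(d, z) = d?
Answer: 11915/39 ≈ 305.51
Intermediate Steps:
E(W, M) = 55 - 2*M*W (E(W, M) = (-2*W)*M + 55 = -2*M*W + 55 = 55 - 2*M*W)
y = -⅘ (y = 8/(-2 - 8) = 8/(-10) = 8*(-⅒) = -⅘ ≈ -0.80000)
y*(-211 - 1*104) + E(-29, 1/(-6 - 1*33)) = -4*(-211 - 1*104)/5 + (55 - 2*(-29)/(-6 - 1*33)) = -4*(-211 - 104)/5 + (55 - 2*(-29)/(-6 - 33)) = -⅘*(-315) + (55 - 2*(-29)/(-39)) = 252 + (55 - 2*(-1/39)*(-29)) = 252 + (55 - 58/39) = 252 + 2087/39 = 11915/39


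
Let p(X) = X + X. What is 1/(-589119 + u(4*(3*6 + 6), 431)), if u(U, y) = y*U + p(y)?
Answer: -1/546881 ≈ -1.8286e-6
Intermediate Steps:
p(X) = 2*X
u(U, y) = 2*y + U*y (u(U, y) = y*U + 2*y = U*y + 2*y = 2*y + U*y)
1/(-589119 + u(4*(3*6 + 6), 431)) = 1/(-589119 + 431*(2 + 4*(3*6 + 6))) = 1/(-589119 + 431*(2 + 4*(18 + 6))) = 1/(-589119 + 431*(2 + 4*24)) = 1/(-589119 + 431*(2 + 96)) = 1/(-589119 + 431*98) = 1/(-589119 + 42238) = 1/(-546881) = -1/546881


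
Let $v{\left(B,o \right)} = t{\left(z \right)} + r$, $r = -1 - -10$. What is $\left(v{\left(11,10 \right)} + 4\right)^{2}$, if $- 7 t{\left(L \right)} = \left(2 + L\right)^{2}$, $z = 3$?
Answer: $\frac{4356}{49} \approx 88.898$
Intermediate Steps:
$t{\left(L \right)} = - \frac{\left(2 + L\right)^{2}}{7}$
$r = 9$ ($r = -1 + 10 = 9$)
$v{\left(B,o \right)} = \frac{38}{7}$ ($v{\left(B,o \right)} = - \frac{\left(2 + 3\right)^{2}}{7} + 9 = - \frac{5^{2}}{7} + 9 = \left(- \frac{1}{7}\right) 25 + 9 = - \frac{25}{7} + 9 = \frac{38}{7}$)
$\left(v{\left(11,10 \right)} + 4\right)^{2} = \left(\frac{38}{7} + 4\right)^{2} = \left(\frac{66}{7}\right)^{2} = \frac{4356}{49}$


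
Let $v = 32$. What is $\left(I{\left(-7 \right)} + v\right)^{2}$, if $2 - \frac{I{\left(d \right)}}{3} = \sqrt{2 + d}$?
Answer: $1399 - 228 i \sqrt{5} \approx 1399.0 - 509.82 i$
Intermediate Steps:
$I{\left(d \right)} = 6 - 3 \sqrt{2 + d}$
$\left(I{\left(-7 \right)} + v\right)^{2} = \left(\left(6 - 3 \sqrt{2 - 7}\right) + 32\right)^{2} = \left(\left(6 - 3 \sqrt{-5}\right) + 32\right)^{2} = \left(\left(6 - 3 i \sqrt{5}\right) + 32\right)^{2} = \left(38 - 3 i \sqrt{5}\right)^{2}$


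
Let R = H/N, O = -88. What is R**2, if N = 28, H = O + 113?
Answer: 625/784 ≈ 0.79719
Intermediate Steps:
H = 25 (H = -88 + 113 = 25)
R = 25/28 ≈ 0.89286
R**2 = (25/28)**2 = 625/784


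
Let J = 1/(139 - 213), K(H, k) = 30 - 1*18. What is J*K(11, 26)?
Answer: -6/37 ≈ -0.16216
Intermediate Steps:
K(H, k) = 12 (K(H, k) = 30 - 18 = 12)
J = -1/74 (J = 1/(-74) = -1/74 ≈ -0.013514)
J*K(11, 26) = -1/74*12 = -6/37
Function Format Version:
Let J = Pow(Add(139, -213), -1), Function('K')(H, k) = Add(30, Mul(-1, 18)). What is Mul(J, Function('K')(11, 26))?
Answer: Rational(-6, 37) ≈ -0.16216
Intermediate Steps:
Function('K')(H, k) = 12 (Function('K')(H, k) = Add(30, -18) = 12)
J = Rational(-1, 74) (J = Pow(-74, -1) = Rational(-1, 74) ≈ -0.013514)
Mul(J, Function('K')(11, 26)) = Mul(Rational(-1, 74), 12) = Rational(-6, 37)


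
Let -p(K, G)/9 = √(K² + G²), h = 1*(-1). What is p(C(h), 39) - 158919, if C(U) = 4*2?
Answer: -158919 - 9*√1585 ≈ -1.5928e+5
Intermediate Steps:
h = -1
C(U) = 8
p(K, G) = -9*√(G² + K²) (p(K, G) = -9*√(K² + G²) = -9*√(G² + K²))
p(C(h), 39) - 158919 = -9*√(39² + 8²) - 158919 = -9*√(1521 + 64) - 158919 = -9*√1585 - 158919 = -158919 - 9*√1585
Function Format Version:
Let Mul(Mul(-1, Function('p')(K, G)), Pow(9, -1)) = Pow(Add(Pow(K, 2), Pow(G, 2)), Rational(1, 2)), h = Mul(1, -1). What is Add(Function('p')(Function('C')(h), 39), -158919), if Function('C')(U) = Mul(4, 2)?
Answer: Add(-158919, Mul(-9, Pow(1585, Rational(1, 2)))) ≈ -1.5928e+5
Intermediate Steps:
h = -1
Function('C')(U) = 8
Function('p')(K, G) = Mul(-9, Pow(Add(Pow(G, 2), Pow(K, 2)), Rational(1, 2))) (Function('p')(K, G) = Mul(-9, Pow(Add(Pow(K, 2), Pow(G, 2)), Rational(1, 2))) = Mul(-9, Pow(Add(Pow(G, 2), Pow(K, 2)), Rational(1, 2))))
Add(Function('p')(Function('C')(h), 39), -158919) = Add(Mul(-9, Pow(Add(Pow(39, 2), Pow(8, 2)), Rational(1, 2))), -158919) = Add(Mul(-9, Pow(Add(1521, 64), Rational(1, 2))), -158919) = Add(Mul(-9, Pow(1585, Rational(1, 2))), -158919) = Add(-158919, Mul(-9, Pow(1585, Rational(1, 2))))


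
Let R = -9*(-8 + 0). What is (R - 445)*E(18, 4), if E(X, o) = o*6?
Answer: -8952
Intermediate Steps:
E(X, o) = 6*o
R = 72 (R = -9*(-8) = 72)
(R - 445)*E(18, 4) = (72 - 445)*(6*4) = -373*24 = -8952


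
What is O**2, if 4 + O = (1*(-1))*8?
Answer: 144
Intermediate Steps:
O = -12 (O = -4 + (1*(-1))*8 = -4 - 1*8 = -4 - 8 = -12)
O**2 = (-12)**2 = 144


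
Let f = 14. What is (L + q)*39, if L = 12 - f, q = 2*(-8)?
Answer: -702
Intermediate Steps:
q = -16
L = -2 (L = 12 - 1*14 = 12 - 14 = -2)
(L + q)*39 = (-2 - 16)*39 = -18*39 = -702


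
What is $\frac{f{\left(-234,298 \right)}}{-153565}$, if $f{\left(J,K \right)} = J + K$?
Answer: $- \frac{64}{153565} \approx -0.00041676$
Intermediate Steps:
$\frac{f{\left(-234,298 \right)}}{-153565} = \frac{-234 + 298}{-153565} = 64 \left(- \frac{1}{153565}\right) = - \frac{64}{153565}$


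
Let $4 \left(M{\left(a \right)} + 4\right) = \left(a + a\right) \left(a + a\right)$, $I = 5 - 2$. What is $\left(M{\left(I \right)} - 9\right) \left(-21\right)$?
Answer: $84$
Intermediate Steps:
$I = 3$ ($I = 5 - 2 = 3$)
$M{\left(a \right)} = -4 + a^{2}$ ($M{\left(a \right)} = -4 + \frac{\left(a + a\right) \left(a + a\right)}{4} = -4 + \frac{2 a 2 a}{4} = -4 + \frac{4 a^{2}}{4} = -4 + a^{2}$)
$\left(M{\left(I \right)} - 9\right) \left(-21\right) = \left(\left(-4 + 3^{2}\right) - 9\right) \left(-21\right) = \left(\left(-4 + 9\right) - 9\right) \left(-21\right) = \left(5 - 9\right) \left(-21\right) = \left(-4\right) \left(-21\right) = 84$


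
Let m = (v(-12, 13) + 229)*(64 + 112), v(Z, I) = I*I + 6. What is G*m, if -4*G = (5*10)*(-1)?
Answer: 888800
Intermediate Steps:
v(Z, I) = 6 + I² (v(Z, I) = I² + 6 = 6 + I²)
m = 71104 (m = ((6 + 13²) + 229)*(64 + 112) = ((6 + 169) + 229)*176 = (175 + 229)*176 = 404*176 = 71104)
G = 25/2 (G = -5*10*(-1)/4 = -25*(-1)/2 = -¼*(-50) = 25/2 ≈ 12.500)
G*m = (25/2)*71104 = 888800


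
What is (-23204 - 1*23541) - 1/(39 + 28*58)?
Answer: -77736936/1663 ≈ -46745.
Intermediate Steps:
(-23204 - 1*23541) - 1/(39 + 28*58) = (-23204 - 23541) - 1/(39 + 1624) = -46745 - 1/1663 = -77736936/1663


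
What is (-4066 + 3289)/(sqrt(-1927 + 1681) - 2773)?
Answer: 2154621/7689775 + 777*I*sqrt(246)/7689775 ≈ 0.28019 + 0.0015848*I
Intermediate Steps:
(-4066 + 3289)/(sqrt(-1927 + 1681) - 2773) = -777/(sqrt(-246) - 2773) = -777/(I*sqrt(246) - 2773) = -777/(-2773 + I*sqrt(246))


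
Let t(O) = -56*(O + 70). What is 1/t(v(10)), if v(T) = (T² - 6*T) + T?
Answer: -1/6720 ≈ -0.00014881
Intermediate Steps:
v(T) = T² - 5*T
t(O) = -3920 - 56*O (t(O) = -56*(70 + O) = -3920 - 56*O)
1/t(v(10)) = 1/(-3920 - 560*(-5 + 10)) = 1/(-3920 - 560*5) = 1/(-3920 - 56*50) = 1/(-3920 - 2800) = 1/(-6720) = -1/6720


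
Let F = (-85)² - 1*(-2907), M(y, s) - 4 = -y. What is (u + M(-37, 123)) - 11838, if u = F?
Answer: -1665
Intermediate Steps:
M(y, s) = 4 - y
F = 10132 (F = 7225 + 2907 = 10132)
u = 10132
(u + M(-37, 123)) - 11838 = (10132 + (4 - 1*(-37))) - 11838 = (10132 + (4 + 37)) - 11838 = (10132 + 41) - 11838 = 10173 - 11838 = -1665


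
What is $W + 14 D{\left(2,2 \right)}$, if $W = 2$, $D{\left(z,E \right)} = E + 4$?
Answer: $86$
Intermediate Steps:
$D{\left(z,E \right)} = 4 + E$
$W + 14 D{\left(2,2 \right)} = 2 + 14 \left(4 + 2\right) = 2 + 14 \cdot 6 = 2 + 84 = 86$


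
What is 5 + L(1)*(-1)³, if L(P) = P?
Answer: 4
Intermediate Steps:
5 + L(1)*(-1)³ = 5 + 1*(-1)³ = 5 + 1*(-1) = 5 - 1 = 4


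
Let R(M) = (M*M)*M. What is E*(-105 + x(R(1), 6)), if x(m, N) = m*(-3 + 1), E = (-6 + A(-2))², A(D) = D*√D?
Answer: -2996 - 2568*I*√2 ≈ -2996.0 - 3631.7*I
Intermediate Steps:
A(D) = D^(3/2)
E = (-6 - 2*I*√2)² (E = (-6 + (-2)^(3/2))² = (-6 - 2*I*√2)² ≈ 28.0 + 33.941*I)
R(M) = M³ (R(M) = M²*M = M³)
x(m, N) = -2*m (x(m, N) = m*(-2) = -2*m)
E*(-105 + x(R(1), 6)) = (28 + 24*I*√2)*(-105 - 2*1³) = (28 + 24*I*√2)*(-105 - 2*1) = (28 + 24*I*√2)*(-105 - 2) = (28 + 24*I*√2)*(-107) = -2996 - 2568*I*√2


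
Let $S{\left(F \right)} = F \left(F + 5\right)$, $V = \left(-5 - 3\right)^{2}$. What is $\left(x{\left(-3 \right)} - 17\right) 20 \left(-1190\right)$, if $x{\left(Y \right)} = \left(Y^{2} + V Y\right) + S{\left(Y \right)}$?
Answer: $4902800$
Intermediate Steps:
$V = 64$ ($V = \left(-8\right)^{2} = 64$)
$S{\left(F \right)} = F \left(5 + F\right)$
$x{\left(Y \right)} = Y^{2} + 64 Y + Y \left(5 + Y\right)$ ($x{\left(Y \right)} = \left(Y^{2} + 64 Y\right) + Y \left(5 + Y\right) = Y^{2} + 64 Y + Y \left(5 + Y\right)$)
$\left(x{\left(-3 \right)} - 17\right) 20 \left(-1190\right) = \left(- 3 \left(69 + 2 \left(-3\right)\right) - 17\right) 20 \left(-1190\right) = \left(- 3 \left(69 - 6\right) - 17\right) 20 \left(-1190\right) = \left(\left(-3\right) 63 - 17\right) 20 \left(-1190\right) = \left(-189 - 17\right) 20 \left(-1190\right) = \left(-206\right) 20 \left(-1190\right) = \left(-4120\right) \left(-1190\right) = 4902800$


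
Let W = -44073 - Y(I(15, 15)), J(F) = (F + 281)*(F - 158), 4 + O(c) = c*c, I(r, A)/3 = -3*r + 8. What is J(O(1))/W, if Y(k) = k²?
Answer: 22379/28197 ≈ 0.79367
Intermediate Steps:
I(r, A) = 24 - 9*r (I(r, A) = 3*(-3*r + 8) = 3*(8 - 3*r) = 24 - 9*r)
O(c) = -4 + c² (O(c) = -4 + c*c = -4 + c²)
J(F) = (-158 + F)*(281 + F) (J(F) = (281 + F)*(-158 + F) = (-158 + F)*(281 + F))
W = -56394 (W = -44073 - (24 - 9*15)² = -44073 - (24 - 135)² = -44073 - 1*(-111)² = -44073 - 1*12321 = -44073 - 12321 = -56394)
J(O(1))/W = (-44398 + (-4 + 1²)² + 123*(-4 + 1²))/(-56394) = (-44398 + (-4 + 1)² + 123*(-4 + 1))*(-1/56394) = (-44398 + (-3)² + 123*(-3))*(-1/56394) = (-44398 + 9 - 369)*(-1/56394) = -44758*(-1/56394) = 22379/28197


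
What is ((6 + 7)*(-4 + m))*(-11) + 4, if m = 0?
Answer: 576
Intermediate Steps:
((6 + 7)*(-4 + m))*(-11) + 4 = ((6 + 7)*(-4 + 0))*(-11) + 4 = (13*(-4))*(-11) + 4 = -52*(-11) + 4 = 572 + 4 = 576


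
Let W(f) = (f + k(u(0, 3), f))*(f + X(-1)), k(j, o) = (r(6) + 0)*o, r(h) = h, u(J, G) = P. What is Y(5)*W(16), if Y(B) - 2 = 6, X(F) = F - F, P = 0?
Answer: 14336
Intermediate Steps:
u(J, G) = 0
X(F) = 0
Y(B) = 8 (Y(B) = 2 + 6 = 8)
k(j, o) = 6*o (k(j, o) = (6 + 0)*o = 6*o)
W(f) = 7*f² (W(f) = (f + 6*f)*(f + 0) = (7*f)*f = 7*f²)
Y(5)*W(16) = 8*(7*16²) = 8*(7*256) = 8*1792 = 14336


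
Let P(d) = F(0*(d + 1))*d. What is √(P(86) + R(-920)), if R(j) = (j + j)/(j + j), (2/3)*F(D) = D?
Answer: 1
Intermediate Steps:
F(D) = 3*D/2
R(j) = 1 (R(j) = (2*j)/((2*j)) = (2*j)*(1/(2*j)) = 1)
P(d) = 0 (P(d) = (3*(0*(d + 1))/2)*d = (3*(0*(1 + d))/2)*d = ((3/2)*0)*d = 0*d = 0)
√(P(86) + R(-920)) = √(0 + 1) = √1 = 1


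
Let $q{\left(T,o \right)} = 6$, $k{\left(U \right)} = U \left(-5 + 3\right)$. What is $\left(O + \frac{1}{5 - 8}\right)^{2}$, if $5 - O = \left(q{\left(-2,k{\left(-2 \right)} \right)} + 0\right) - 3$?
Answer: $\frac{25}{9} \approx 2.7778$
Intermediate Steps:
$k{\left(U \right)} = - 2 U$ ($k{\left(U \right)} = U \left(-2\right) = - 2 U$)
$O = 2$ ($O = 5 - \left(\left(6 + 0\right) - 3\right) = 5 - \left(6 - 3\right) = 5 - 3 = 2$)
$\left(O + \frac{1}{5 - 8}\right)^{2} = \left(2 + \frac{1}{5 - 8}\right)^{2} = \left(2 + \frac{1}{-3}\right)^{2} = \left(2 - \frac{1}{3}\right)^{2} = \left(\frac{5}{3}\right)^{2} = \frac{25}{9}$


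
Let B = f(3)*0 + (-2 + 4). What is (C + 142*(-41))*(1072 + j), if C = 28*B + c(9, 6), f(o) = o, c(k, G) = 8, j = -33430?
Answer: 186317364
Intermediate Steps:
B = 2 (B = 3*0 + (-2 + 4) = 0 + 2 = 2)
C = 64 (C = 28*2 + 8 = 56 + 8 = 64)
(C + 142*(-41))*(1072 + j) = (64 + 142*(-41))*(1072 - 33430) = (64 - 5822)*(-32358) = -5758*(-32358) = 186317364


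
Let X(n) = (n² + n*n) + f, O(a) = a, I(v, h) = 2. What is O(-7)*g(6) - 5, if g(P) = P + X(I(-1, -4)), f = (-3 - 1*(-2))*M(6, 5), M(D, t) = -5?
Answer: -138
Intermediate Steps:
f = 5 (f = (-3 - 1*(-2))*(-5) = (-3 + 2)*(-5) = -1*(-5) = 5)
X(n) = 5 + 2*n² (X(n) = (n² + n*n) + 5 = (n² + n²) + 5 = 2*n² + 5 = 5 + 2*n²)
g(P) = 13 + P (g(P) = P + (5 + 2*2²) = P + (5 + 2*4) = P + (5 + 8) = P + 13 = 13 + P)
O(-7)*g(6) - 5 = -7*(13 + 6) - 5 = -7*19 - 5 = -133 - 5 = -138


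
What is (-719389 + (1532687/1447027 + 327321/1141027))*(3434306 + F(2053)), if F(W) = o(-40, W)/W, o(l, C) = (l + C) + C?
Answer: -8374593284474440686006729660/3389701887924637 ≈ -2.4706e+12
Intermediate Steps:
o(l, C) = l + 2*C (o(l, C) = (C + l) + C = l + 2*C)
F(W) = (-40 + 2*W)/W
(-719389 + (1532687/1447027 + 327321/1141027))*(3434306 + F(2053)) = (-719389 + (1532687/1447027 + 327321/1141027))*(3434306 + (2 - 40/2053)) = (-719389 + 2222479574216/1651096876729)*(3434306 + 4066/2053) = -1187778708573624365/1651096876729*7050634284/2053 = -8374593284474440686006729660/3389701887924637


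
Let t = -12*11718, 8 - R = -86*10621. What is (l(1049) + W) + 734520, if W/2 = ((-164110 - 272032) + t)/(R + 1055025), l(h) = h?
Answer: 1447921553275/1968439 ≈ 7.3557e+5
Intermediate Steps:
R = 913414 (R = 8 - (-86)*10621 = 8 - 1*(-913406) = 8 + 913406 = 913414)
t = -140616
W = -1153516/1968439 (W = 2*(((-164110 - 272032) - 140616)/(913414 + 1055025)) = 2*((-436142 - 140616)/1968439) = 2*(-576758*1/1968439) = 2*(-576758/1968439) = -1153516/1968439 ≈ -0.58601)
(l(1049) + W) + 734520 = (1049 - 1153516/1968439) + 734520 = 2063738995/1968439 + 734520 = 1447921553275/1968439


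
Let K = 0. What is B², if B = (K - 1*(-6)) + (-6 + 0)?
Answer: 0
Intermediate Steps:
B = 0 (B = (0 - 1*(-6)) + (-6 + 0) = (0 + 6) - 6 = 6 - 6 = 0)
B² = 0² = 0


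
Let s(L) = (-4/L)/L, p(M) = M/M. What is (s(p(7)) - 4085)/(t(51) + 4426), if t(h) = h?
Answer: -4089/4477 ≈ -0.91333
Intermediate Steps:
p(M) = 1
s(L) = -4/L²
(s(p(7)) - 4085)/(t(51) + 4426) = (-4/1² - 4085)/(51 + 4426) = (-4*1 - 4085)/4477 = (-4 - 4085)*(1/4477) = -4089*1/4477 = -4089/4477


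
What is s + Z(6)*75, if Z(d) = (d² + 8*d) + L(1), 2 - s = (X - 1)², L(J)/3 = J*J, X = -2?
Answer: 6518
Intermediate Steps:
L(J) = 3*J² (L(J) = 3*(J*J) = 3*J²)
s = -7 (s = 2 - (-2 - 1)² = 2 - 1*(-3)² = 2 - 1*9 = 2 - 9 = -7)
Z(d) = 3 + d² + 8*d (Z(d) = (d² + 8*d) + 3*1² = (d² + 8*d) + 3*1 = (d² + 8*d) + 3 = 3 + d² + 8*d)
s + Z(6)*75 = -7 + (3 + 6² + 8*6)*75 = -7 + (3 + 36 + 48)*75 = -7 + 87*75 = -7 + 6525 = 6518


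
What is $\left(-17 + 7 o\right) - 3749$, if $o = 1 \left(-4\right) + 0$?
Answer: $-3794$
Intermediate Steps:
$o = -4$ ($o = -4 + 0 = -4$)
$\left(-17 + 7 o\right) - 3749 = \left(-17 + 7 \left(-4\right)\right) - 3749 = \left(-17 - 28\right) - 3749 = -45 - 3749 = -3794$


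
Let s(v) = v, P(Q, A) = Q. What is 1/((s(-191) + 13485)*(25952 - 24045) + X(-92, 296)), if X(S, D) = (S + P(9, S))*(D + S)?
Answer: 1/25334726 ≈ 3.9472e-8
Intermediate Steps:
X(S, D) = (9 + S)*(D + S) (X(S, D) = (S + 9)*(D + S) = (9 + S)*(D + S))
1/((s(-191) + 13485)*(25952 - 24045) + X(-92, 296)) = 1/((-191 + 13485)*(25952 - 24045) + ((-92)² + 9*296 + 9*(-92) + 296*(-92))) = 1/(13294*1907 + (8464 + 2664 - 828 - 27232)) = 1/(25351658 - 16932) = 1/25334726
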